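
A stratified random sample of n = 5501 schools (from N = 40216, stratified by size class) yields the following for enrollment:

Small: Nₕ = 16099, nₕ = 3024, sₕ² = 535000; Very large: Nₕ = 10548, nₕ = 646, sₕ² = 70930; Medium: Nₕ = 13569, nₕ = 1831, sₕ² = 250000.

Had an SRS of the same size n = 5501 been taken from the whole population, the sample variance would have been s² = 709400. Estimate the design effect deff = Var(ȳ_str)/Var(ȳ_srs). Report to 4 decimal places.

0.3913

Var(ȳ_str) = Σ Wₕ²(1−fₕ)sₕ²/nₕ with Wₕ = Nₕ/40216:
  Small: (16099/40216)²·(1−3024/16099)·535000/3024 = 23.025806
  Very large: (10548/40216)²·(1−646/10548)·70930/646 = 7.0907593
  Medium: (13569/40216)²·(1−1831/13569)·250000/1831 = 13.446085
  → Var(ȳ_str) = 43.56265.
Var(ȳ_srs) = (1 − 5501/40216)·709400/5501 = 111.31863.
deff = 43.56265 / 111.31863 = 0.3913.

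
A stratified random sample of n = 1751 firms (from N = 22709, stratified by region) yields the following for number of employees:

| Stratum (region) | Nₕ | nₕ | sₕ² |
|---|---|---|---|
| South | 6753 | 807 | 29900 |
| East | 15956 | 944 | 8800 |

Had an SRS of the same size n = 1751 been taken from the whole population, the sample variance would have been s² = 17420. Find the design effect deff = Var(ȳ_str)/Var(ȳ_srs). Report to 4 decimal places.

Var(ȳ_str) = Σ Wₕ²(1−fₕ)sₕ²/nₕ with Wₕ = Nₕ/22709:
  South: (6753/22709)²·(1−807/6753)·29900/807 = 2.8848503
  East: (15956/22709)²·(1−944/15956)·8800/944 = 4.3298938
  → Var(ȳ_str) = 7.2147441.
Var(ȳ_srs) = (1 − 1751/22709)·17420/1751 = 9.1815041.
deff = 7.2147441 / 9.1815041 = 0.7858.

0.7858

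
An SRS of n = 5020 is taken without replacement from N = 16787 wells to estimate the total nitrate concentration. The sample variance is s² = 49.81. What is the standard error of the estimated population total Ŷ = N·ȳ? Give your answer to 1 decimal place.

Var(Ŷ) = N²·Var(ȳ) = N²·(1 − n/N)·s²/n.
f = 5020/16787 = 0.29904092; Var(ȳ) = 0.70095908·49.81/5020 = 0.0069551338.
Var(Ŷ) = 16787² · 0.0069551338 = 1.9599801 × 10^6.
SE(Ŷ) = √(1.9599801 × 10^6) = 1400.0.

1400.0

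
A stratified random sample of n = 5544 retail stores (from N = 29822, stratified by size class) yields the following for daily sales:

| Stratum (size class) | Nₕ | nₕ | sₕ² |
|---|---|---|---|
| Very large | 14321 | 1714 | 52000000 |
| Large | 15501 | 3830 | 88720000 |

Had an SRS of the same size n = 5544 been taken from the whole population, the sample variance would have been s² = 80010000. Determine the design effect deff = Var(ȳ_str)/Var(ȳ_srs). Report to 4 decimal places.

Var(ȳ_str) = Σ Wₕ²(1−fₕ)sₕ²/nₕ with Wₕ = Nₕ/29822:
  Very large: (14321/29822)²·(1−1714/14321)·52000000/1714 = 6158.9133
  Large: (15501/29822)²·(1−3830/15501)·88720000/3830 = 4712.1273
  → Var(ȳ_str) = 10871.041.
Var(ȳ_srs) = (1 − 5544/29822)·80010000/5544 = 11748.9.
deff = 10871.041 / 11748.9 = 0.9253.

0.9253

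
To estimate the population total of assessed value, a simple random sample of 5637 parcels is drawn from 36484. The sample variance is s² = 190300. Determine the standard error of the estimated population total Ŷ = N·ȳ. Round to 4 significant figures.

194900

Var(Ŷ) = N²·Var(ȳ) = N²·(1 − n/N)·s²/n.
f = 5637/36484 = 0.15450608; Var(ȳ) = 0.84549392·190300/5637 = 28.543107.
Var(Ŷ) = 36484² · 28.543107 = 3.7993223 × 10^10.
SE(Ŷ) = √(3.7993223 × 10^10) = 194900.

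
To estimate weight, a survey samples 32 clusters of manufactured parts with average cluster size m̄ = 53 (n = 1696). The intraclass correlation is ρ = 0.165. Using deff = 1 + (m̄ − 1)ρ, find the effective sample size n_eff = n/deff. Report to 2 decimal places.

deff = 1 + (53 − 1)·0.165 = 1 + 8.58 = 9.58.
n_eff = 1696 / 9.58 = 177.04.

177.04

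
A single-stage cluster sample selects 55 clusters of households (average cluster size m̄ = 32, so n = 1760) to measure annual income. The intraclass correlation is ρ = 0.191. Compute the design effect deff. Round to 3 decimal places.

6.921

deff = 1 + (32 − 1)·0.191 = 1 + 5.921 = 6.921.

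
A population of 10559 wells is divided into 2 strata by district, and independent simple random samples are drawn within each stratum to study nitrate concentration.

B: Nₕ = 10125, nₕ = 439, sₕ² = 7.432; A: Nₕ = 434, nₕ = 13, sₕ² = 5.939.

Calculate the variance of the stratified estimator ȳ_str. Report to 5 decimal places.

0.01564

Var(ȳ_str) = Σₕ Wₕ²(1 − fₕ)sₕ²/nₕ with Wₕ = Nₕ/N, N = 10559.
B: Wₕ = 0.95889762; term = 0.95889762²·(1 − 0.04335802)·7.432/439 = 0.014891385.
A: Wₕ = 0.04110238; term = 0.04110238²·(1 − 0.02995392)·5.939/13 = 7.4867998 × 10^-4.
Sum = 0.015640065.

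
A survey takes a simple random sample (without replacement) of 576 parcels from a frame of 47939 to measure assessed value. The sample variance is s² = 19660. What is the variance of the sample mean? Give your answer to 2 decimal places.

33.72

Under SRS without replacement, Var(ȳ) = (1 − f)·s²/n with f = n/N = 576/47939 = 0.01201527.
Var(ȳ) = (1 − 0.01201527)·19660/576 = 0.98798473·34.131944 = 33.72184.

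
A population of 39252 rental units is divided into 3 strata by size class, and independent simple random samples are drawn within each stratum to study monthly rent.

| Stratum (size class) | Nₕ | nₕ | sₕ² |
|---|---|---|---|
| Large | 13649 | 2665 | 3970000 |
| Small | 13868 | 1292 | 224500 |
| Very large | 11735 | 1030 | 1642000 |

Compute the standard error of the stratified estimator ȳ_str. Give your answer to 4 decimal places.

Var(ȳ_str) = Σₕ Wₕ²(1 − fₕ)sₕ²/nₕ with Wₕ = Nₕ/N, N = 39252.
Large: Wₕ = 0.34772750; term = 0.34772750²·(1 − 0.19525240)·3970000/2665 = 144.95429.
Small: Wₕ = 0.35330684; term = 0.35330684²·(1 − 0.09316412)·224500/1292 = 19.669196.
Very large: Wₕ = 0.29896566; term = 0.29896566²·(1 − 0.08777162)·1642000/1030 = 129.98167.
Sum = 294.60516.
SE = √(294.60516) = 17.1641.

17.1641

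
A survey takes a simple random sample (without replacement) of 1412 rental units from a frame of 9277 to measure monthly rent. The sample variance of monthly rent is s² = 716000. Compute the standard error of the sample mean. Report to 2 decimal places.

20.73

Under SRS without replacement, Var(ȳ) = (1 − f)·s²/n with f = n/N = 1412/9277 = 0.15220438.
Var(ȳ) = (1 − 0.15220438)·716000/1412 = 0.84779562·507.08215 = 429.90203.
SE(ȳ) = √(429.90203) = 20.73.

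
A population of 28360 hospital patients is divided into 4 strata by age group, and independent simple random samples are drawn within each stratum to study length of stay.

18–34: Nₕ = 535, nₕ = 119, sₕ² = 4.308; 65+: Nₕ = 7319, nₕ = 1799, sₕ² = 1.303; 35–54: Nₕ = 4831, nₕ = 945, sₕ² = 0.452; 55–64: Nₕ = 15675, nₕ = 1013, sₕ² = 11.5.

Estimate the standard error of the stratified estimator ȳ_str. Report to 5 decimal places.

0.05746

Var(ȳ_str) = Σₕ Wₕ²(1 − fₕ)sₕ²/nₕ with Wₕ = Nₕ/N, N = 28360.
18–34: Wₕ = 0.01886460; term = 0.01886460²·(1 − 0.22242991)·4.308/119 = 1.0017593 × 10^-5.
65+: Wₕ = 0.25807475; term = 0.25807475²·(1 − 0.24579861)·1.303/1799 = 3.6382423 × 10^-5.
35–54: Wₕ = 0.17034556; term = 0.17034556²·(1 − 0.19561167)·0.452/945 = 1.1164364 × 10^-5.
55–64: Wₕ = 0.55271509; term = 0.55271509²·(1 − 0.06462520)·11.5/1013 = 0.0032439691.
Sum = 0.0033015335.
SE = √(0.0033015335) = 0.05746.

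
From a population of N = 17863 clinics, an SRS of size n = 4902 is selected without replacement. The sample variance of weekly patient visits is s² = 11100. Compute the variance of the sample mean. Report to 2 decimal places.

Under SRS without replacement, Var(ȳ) = (1 − f)·s²/n with f = n/N = 4902/17863 = 0.27442199.
Var(ȳ) = (1 − 0.27442199)·11100/4902 = 0.72557801·2.2643819 = 1.6429857.

1.64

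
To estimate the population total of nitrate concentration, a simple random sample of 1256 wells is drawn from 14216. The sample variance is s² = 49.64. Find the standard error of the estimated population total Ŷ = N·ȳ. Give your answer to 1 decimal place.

Var(Ŷ) = N²·Var(ȳ) = N²·(1 − n/N)·s²/n.
f = 1256/14216 = 0.08835115; Var(ȳ) = 0.91164885·49.64/1256 = 0.036030453.
Var(Ŷ) = 14216² · 0.036030453 = 7.281562 × 10^6.
SE(Ŷ) = √(7.281562 × 10^6) = 2698.4.

2698.4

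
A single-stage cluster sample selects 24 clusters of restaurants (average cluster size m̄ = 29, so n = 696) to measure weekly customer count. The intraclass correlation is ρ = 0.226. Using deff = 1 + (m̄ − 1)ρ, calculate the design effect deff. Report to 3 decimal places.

deff = 1 + (29 − 1)·0.226 = 1 + 6.328 = 7.328.

7.328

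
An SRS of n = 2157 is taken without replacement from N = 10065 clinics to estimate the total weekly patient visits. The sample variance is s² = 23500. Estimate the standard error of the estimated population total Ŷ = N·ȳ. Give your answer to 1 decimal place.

Var(Ŷ) = N²·Var(ȳ) = N²·(1 − n/N)·s²/n.
f = 2157/10065 = 0.21430700; Var(ȳ) = 0.78569300·23500/2157 = 8.5599376.
Var(Ŷ) = 10065² · 8.5599376 = 8.6715784 × 10^8.
SE(Ŷ) = √(8.6715784 × 10^8) = 29447.5.

29447.5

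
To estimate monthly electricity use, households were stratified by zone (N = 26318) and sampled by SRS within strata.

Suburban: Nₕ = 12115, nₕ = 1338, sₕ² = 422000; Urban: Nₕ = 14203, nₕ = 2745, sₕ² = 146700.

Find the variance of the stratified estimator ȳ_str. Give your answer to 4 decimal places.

Var(ȳ_str) = Σₕ Wₕ²(1 − fₕ)sₕ²/nₕ with Wₕ = Nₕ/N, N = 26318.
Suburban: Wₕ = 0.46033133; term = 0.46033133²·(1 − 0.11044160)·422000/1338 = 59.45274.
Urban: Wₕ = 0.53966867; term = 0.53966867²·(1 − 0.19326903)·146700/2745 = 12.556567.
Sum = 72.009307.

72.0093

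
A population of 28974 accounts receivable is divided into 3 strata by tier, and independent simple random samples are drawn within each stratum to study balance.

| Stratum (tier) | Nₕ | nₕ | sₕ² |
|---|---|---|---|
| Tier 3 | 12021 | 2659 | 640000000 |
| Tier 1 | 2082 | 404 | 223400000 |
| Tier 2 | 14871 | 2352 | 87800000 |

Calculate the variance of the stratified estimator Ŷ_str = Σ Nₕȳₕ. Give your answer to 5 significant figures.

Var(Ŷ_str) = Σₕ Nₕ²(1 − fₕ)sₕ²/nₕ.
Tier 3: 12021²·(1 − 2659/12021)·640000000/2659 = 2.7087621 × 10^13.
Tier 1: 2082²·(1 − 404/2082)·223400000/404 = 1.9318548 × 10^12.
Tier 2: 14871²·(1 − 2352/14871)·87800000/2352 = 6.9497153 × 10^12.
Sum = 3.5969191 × 10^13.

3.5969 × 10^13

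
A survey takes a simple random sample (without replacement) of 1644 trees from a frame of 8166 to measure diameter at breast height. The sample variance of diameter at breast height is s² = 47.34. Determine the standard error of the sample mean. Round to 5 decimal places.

Under SRS without replacement, Var(ȳ) = (1 − f)·s²/n with f = n/N = 1644/8166 = 0.20132256.
Var(ȳ) = (1 − 0.20132256)·47.34/1644 = 0.79867744·0.02879562 = 0.022998413.
SE(ȳ) = √(0.022998413) = 0.15165.

0.15165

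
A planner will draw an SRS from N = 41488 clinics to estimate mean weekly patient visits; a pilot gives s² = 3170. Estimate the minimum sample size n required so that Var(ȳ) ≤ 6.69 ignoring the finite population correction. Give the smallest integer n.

474

Without fpc, n₀ = s²/D = 3170/6.69 = 473.8416.
Rounding up, n = 474.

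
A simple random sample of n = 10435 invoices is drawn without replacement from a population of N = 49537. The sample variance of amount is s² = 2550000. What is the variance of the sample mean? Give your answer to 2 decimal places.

Under SRS without replacement, Var(ȳ) = (1 − f)·s²/n with f = n/N = 10435/49537 = 0.21065062.
Var(ȳ) = (1 − 0.21065062)·2550000/10435 = 0.78934938·244.36991 = 192.89323.

192.89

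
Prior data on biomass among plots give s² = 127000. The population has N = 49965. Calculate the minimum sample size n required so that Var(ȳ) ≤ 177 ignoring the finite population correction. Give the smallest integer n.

718

Without fpc, n₀ = s²/D = 127000/177 = 717.5141.
Rounding up, n = 718.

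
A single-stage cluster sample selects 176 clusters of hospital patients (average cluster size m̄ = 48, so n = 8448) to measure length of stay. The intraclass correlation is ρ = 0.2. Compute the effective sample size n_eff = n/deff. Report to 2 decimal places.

deff = 1 + (48 − 1)·0.2 = 1 + 9.4 = 10.4.
n_eff = 8448 / 10.4 = 812.31.

812.31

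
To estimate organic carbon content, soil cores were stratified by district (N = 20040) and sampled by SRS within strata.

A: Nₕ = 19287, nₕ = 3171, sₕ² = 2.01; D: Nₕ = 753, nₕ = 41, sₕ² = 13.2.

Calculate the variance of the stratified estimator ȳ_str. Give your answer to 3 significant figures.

9.20 × 10^-4

Var(ȳ_str) = Σₕ Wₕ²(1 − fₕ)sₕ²/nₕ with Wₕ = Nₕ/N, N = 20040.
A: Wₕ = 0.96242515; term = 0.96242515²·(1 − 0.16441126)·2.01/3171 = 4.9059862 × 10^-4.
D: Wₕ = 0.03757485; term = 0.03757485²·(1 − 0.05444887)·13.2/41 = 4.2980317 × 10^-4.
Sum = 9.2040179 × 10^-4.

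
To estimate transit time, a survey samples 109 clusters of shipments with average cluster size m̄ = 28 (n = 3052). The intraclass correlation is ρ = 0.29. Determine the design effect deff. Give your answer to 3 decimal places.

8.830

deff = 1 + (28 − 1)·0.29 = 1 + 7.83 = 8.83.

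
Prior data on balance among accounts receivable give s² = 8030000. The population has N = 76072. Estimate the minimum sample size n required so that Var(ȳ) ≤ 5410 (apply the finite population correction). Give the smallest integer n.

1456

Without fpc, n₀ = s²/D = 8030000/5410 = 1484.2884.
With fpc, (1 − n/N)·s²/n ≤ D requires n ≥ n₀/(1 + n₀/N) = 1484.2884/(1 + 1484.2884/76072) = 1455.8818.
Rounding up, n = 1456.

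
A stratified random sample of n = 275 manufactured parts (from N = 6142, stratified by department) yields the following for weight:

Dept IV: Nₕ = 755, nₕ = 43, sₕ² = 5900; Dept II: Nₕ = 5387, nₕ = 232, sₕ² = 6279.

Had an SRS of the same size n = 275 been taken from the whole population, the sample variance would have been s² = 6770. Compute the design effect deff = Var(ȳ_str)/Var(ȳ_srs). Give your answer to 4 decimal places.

0.9304

Var(ȳ_str) = Σ Wₕ²(1−fₕ)sₕ²/nₕ with Wₕ = Nₕ/6142:
  Dept IV: (755/6142)²·(1−43/755)·5900/43 = 1.9551986
  Dept II: (5387/6142)²·(1−232/5387)·6279/232 = 19.923174
  → Var(ȳ_str) = 21.878373.
Var(ȳ_srs) = (1 − 275/6142)·6770/275 = 23.515935.
deff = 21.878373 / 23.515935 = 0.9304.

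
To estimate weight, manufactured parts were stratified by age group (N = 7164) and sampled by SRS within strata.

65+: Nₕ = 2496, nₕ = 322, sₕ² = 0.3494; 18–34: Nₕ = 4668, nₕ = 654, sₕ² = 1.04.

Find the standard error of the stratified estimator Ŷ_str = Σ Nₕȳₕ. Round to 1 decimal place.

188.9

Var(Ŷ_str) = Σₕ Nₕ²(1 − fₕ)sₕ²/nₕ.
65+: 2496²·(1 − 322/2496)·0.3494/322 = 5888.0454.
18–34: 4668²·(1 − 654/4668)·1.04/654 = 29796.401.
Sum = 35684.446.
SE = √(35684.446) = 188.9.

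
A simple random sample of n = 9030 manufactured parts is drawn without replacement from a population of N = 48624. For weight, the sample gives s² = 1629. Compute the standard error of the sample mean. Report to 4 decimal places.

0.3833

Under SRS without replacement, Var(ȳ) = (1 − f)·s²/n with f = n/N = 9030/48624 = 0.18571076.
Var(ȳ) = (1 − 0.18571076)·1629/9030 = 0.81428924·0.18039867 = 0.1468967.
SE(ȳ) = √(0.1468967) = 0.3833.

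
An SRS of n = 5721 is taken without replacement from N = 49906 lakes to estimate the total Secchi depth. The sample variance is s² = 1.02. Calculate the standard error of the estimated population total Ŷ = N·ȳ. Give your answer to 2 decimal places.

627.01

Var(Ŷ) = N²·Var(ȳ) = N²·(1 − n/N)·s²/n.
f = 5721/49906 = 0.11463551; Var(ȳ) = 0.88536449·1.02/5721 = 1.5785208 × 10^-4.
Var(Ŷ) = 49906² · (1.5785208 × 10^-4) = 393147.79.
SE(Ŷ) = √(393147.79) = 627.01.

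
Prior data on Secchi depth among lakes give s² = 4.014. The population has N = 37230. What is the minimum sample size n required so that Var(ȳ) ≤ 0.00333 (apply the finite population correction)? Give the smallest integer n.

1168

Without fpc, n₀ = s²/D = 4.014/0.00333 = 1205.4054.
With fpc, (1 − n/N)·s²/n ≤ D requires n ≥ n₀/(1 + n₀/N) = 1205.4054/(1 + 1205.4054/37230) = 1167.6017.
Rounding up, n = 1168.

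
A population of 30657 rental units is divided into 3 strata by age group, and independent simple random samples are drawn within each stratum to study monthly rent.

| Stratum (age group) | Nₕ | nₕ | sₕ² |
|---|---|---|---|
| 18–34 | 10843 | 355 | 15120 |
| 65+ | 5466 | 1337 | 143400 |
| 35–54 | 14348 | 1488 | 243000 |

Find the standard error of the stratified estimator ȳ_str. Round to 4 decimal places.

Var(ȳ_str) = Σₕ Wₕ²(1 − fₕ)sₕ²/nₕ with Wₕ = Nₕ/N, N = 30657.
18–34: Wₕ = 0.35368758; term = 0.35368758²·(1 − 0.03274002)·15120/355 = 5.1535473.
65+: Wₕ = 0.17829533; term = 0.17829533²·(1 − 0.24460300)·143400/1337 = 2.5755676.
35–54: Wₕ = 0.46801709; term = 0.46801709²·(1 − 0.10370783)·243000/1488 = 32.060949.
Sum = 39.790064.
SE = √(39.790064) = 6.3079.

6.3079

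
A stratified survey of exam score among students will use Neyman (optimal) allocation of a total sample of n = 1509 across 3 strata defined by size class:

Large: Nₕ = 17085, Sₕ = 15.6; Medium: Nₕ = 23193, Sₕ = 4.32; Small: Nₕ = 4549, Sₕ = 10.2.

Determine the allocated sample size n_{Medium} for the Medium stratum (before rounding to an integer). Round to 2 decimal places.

365.98

Neyman allocation: nₕ = n·NₕSₕ / Σⱼ NⱼSⱼ.
Σ NⱼSⱼ = 17085·15.6 + 23193·4.32 + 4549·10.2 = 413119.56.
n_{Medium} = 1509·23193·4.32 / 413119.56 = 365.98.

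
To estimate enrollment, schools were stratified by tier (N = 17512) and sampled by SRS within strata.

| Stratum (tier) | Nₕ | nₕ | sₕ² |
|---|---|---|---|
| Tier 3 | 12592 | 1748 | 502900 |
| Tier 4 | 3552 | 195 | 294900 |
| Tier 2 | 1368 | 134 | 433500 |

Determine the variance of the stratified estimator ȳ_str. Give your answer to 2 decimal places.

Var(ȳ_str) = Σₕ Wₕ²(1 − fₕ)sₕ²/nₕ with Wₕ = Nₕ/N, N = 17512.
Tier 3: Wₕ = 0.71904979; term = 0.71904979²·(1 − 0.13881830)·502900/1748 = 128.10112.
Tier 4: Wₕ = 0.20283234; term = 0.20283234²·(1 − 0.05489865)·294900/195 = 58.802117.
Tier 2: Wₕ = 0.07811786; term = 0.07811786²·(1 − 0.09795322)·433500/134 = 17.807956.
Sum = 204.71119.

204.71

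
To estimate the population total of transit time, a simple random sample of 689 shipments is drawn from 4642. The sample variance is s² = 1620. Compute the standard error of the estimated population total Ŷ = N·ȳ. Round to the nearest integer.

Var(Ŷ) = N²·Var(ȳ) = N²·(1 − n/N)·s²/n.
f = 689/4642 = 0.14842740; Var(ȳ) = 0.85157260·1620/689 = 2.0022462.
Var(Ŷ) = 4642² · 2.0022462 = 4.3144729 × 10^7.
SE(Ŷ) = √(4.3144729 × 10^7) = 6568.

6568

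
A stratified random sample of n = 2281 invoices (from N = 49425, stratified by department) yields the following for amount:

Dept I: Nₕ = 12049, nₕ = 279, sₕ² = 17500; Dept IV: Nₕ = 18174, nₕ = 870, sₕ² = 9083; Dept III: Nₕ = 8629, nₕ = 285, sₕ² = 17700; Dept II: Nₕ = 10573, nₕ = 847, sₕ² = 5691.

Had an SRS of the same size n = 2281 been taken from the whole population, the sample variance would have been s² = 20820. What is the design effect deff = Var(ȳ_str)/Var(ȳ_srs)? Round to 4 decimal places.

0.8154

Var(ȳ_str) = Σ Wₕ²(1−fₕ)sₕ²/nₕ with Wₕ = Nₕ/49425:
  Dept I: (12049/49425)²·(1−279/12049)·17500/279 = 3.6413964
  Dept IV: (18174/49425)²·(1−870/18174)·9083/870 = 1.3440448
  Dept III: (8629/49425)²·(1−285/8629)·17700/285 = 1.8305003
  Dept II: (10573/49425)²·(1−847/10573)·5691/847 = 0.28284227
  → Var(ȳ_str) = 7.0987838.
Var(ȳ_srs) = (1 − 2281/49425)·20820/2281 = 8.7063313.
deff = 7.0987838 / 8.7063313 = 0.8154.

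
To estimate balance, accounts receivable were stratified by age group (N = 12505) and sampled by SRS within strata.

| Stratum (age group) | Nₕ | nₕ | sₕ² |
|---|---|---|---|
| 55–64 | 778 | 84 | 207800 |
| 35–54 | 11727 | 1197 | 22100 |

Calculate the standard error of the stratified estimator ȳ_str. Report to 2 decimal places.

Var(ȳ_str) = Σₕ Wₕ²(1 − fₕ)sₕ²/nₕ with Wₕ = Nₕ/N, N = 12505.
55–64: Wₕ = 0.06221511; term = 0.06221511²·(1 − 0.10796915)·207800/84 = 8.5415745.
35–54: Wₕ = 0.93778489; term = 0.93778489²·(1 − 0.10207214)·22100/1197 = 14.579614.
Sum = 23.121189.
SE = √(23.121189) = 4.81.

4.81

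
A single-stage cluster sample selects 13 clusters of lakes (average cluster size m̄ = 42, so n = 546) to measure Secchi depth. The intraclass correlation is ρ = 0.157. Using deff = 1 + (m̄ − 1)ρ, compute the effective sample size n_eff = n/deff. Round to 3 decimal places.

deff = 1 + (42 − 1)·0.157 = 1 + 6.437 = 7.437.
n_eff = 546 / 7.437 = 73.417.

73.417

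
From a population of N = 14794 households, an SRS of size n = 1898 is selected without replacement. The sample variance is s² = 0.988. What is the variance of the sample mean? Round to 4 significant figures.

Under SRS without replacement, Var(ȳ) = (1 − f)·s²/n with f = n/N = 1898/14794 = 0.12829525.
Var(ȳ) = (1 − 0.12829525)·0.988/1898 = 0.87170475·5.2054795 × 10^-4 = 4.5376411 × 10^-4.

4.538 × 10^-4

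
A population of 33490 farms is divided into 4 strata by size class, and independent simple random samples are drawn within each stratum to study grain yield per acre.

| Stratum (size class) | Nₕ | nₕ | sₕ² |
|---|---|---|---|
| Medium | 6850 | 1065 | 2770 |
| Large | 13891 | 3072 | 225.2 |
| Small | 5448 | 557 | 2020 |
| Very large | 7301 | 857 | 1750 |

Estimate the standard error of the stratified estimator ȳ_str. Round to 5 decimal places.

Var(ȳ_str) = Σₕ Wₕ²(1 − fₕ)sₕ²/nₕ with Wₕ = Nₕ/N, N = 33490.
Medium: Wₕ = 0.20453867; term = 0.20453867²·(1 − 0.15547445)·2770/1065 = 0.091895406.
Large: Wₕ = 0.41478053; term = 0.41478053²·(1 − 0.22115039)·225.2/3072 = 0.00982285.
Small: Wₕ = 0.16267543; term = 0.16267543²·(1 − 0.10223935)·2020/557 = 0.086158998.
Very large: Wₕ = 0.21800537; term = 0.21800537²·(1 − 0.11738118)·1750/857 = 0.085657385.
Sum = 0.27353464.
SE = √(0.27353464) = 0.52301.

0.52301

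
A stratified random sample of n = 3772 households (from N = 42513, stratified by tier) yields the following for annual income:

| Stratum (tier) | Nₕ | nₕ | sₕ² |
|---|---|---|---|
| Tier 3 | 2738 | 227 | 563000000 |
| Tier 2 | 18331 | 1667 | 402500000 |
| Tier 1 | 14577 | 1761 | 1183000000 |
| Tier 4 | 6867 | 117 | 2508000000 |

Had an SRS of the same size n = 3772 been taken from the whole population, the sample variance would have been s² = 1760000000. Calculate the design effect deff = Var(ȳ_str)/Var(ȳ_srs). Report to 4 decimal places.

1.5744

Var(ȳ_str) = Σ Wₕ²(1−fₕ)sₕ²/nₕ with Wₕ = Nₕ/42513:
  Tier 3: (2738/42513)²·(1−227/2738)·563000000/227 = 9434.5065
  Tier 2: (18331/42513)²·(1−1667/18331)·402500000/1667 = 40808.647
  Tier 1: (14577/42513)²·(1−1761/14577)·1183000000/1761 = 69438.853
  Tier 4: (6867/42513)²·(1−117/6867)·2508000000/117 = 549754.74
  → Var(ȳ_str) = 669436.75.
Var(ȳ_srs) = (1 − 3772/42513)·1760000000/3772 = 425196.87.
deff = 669436.75 / 425196.87 = 1.5744.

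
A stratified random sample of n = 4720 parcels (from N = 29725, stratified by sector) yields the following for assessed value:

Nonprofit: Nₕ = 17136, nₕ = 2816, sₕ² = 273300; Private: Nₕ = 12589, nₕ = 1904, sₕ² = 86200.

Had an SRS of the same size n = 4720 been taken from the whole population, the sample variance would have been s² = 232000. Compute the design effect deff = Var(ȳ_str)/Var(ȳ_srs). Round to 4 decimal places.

Var(ȳ_str) = Σ Wₕ²(1−fₕ)sₕ²/nₕ with Wₕ = Nₕ/29725:
  Nonprofit: (17136/29725)²·(1−2816/17136)·273300/2816 = 26.953535
  Private: (12589/29725)²·(1−1904/12589)·86200/1904 = 6.8922712
  → Var(ȳ_str) = 33.845806.
Var(ȳ_srs) = (1 − 4720/29725)·232000/4720 = 41.347664.
deff = 33.845806 / 41.347664 = 0.8186.

0.8186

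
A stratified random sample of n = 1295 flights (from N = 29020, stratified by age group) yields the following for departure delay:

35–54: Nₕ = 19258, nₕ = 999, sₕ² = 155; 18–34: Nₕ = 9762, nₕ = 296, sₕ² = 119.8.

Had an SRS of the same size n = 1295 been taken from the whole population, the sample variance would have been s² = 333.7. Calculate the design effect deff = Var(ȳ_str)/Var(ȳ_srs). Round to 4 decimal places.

Var(ȳ_str) = Σ Wₕ²(1−fₕ)sₕ²/nₕ with Wₕ = Nₕ/29020:
  35–54: (19258/29020)²·(1−999/19258)·155/999 = 0.064782778
  18–34: (9762/29020)²·(1−296/9762)·119.8/296 = 0.04440947
  → Var(ȳ_str) = 0.10919225.
Var(ȳ_srs) = (1 − 1295/29020)·333.7/1295 = 0.24618443.
deff = 0.10919225 / 0.24618443 = 0.4435.

0.4435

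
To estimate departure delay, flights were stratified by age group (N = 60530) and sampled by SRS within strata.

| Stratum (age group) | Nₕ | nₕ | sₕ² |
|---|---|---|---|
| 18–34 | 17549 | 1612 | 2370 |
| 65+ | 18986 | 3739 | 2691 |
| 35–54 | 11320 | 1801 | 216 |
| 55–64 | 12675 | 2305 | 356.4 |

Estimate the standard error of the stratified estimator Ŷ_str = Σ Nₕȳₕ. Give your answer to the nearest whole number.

Var(Ŷ_str) = Σₕ Nₕ²(1 − fₕ)sₕ²/nₕ.
18–34: 17549²·(1 − 1612/17549)·2370/1612 = 4.1118973 × 10^8.
65+: 18986²·(1 − 3739/18986)·2691/3739 = 2.0834165 × 10^8.
35–54: 11320²·(1 − 1801/11320)·216/1801 = 1.292343 × 10^7.
55–64: 12675²·(1 − 2305/12675)·356.4/2305 = 2.0323265 × 10^7.
Sum = 6.5277808 × 10^8.
SE = √(6.5277808 × 10^8) = 25550.

25550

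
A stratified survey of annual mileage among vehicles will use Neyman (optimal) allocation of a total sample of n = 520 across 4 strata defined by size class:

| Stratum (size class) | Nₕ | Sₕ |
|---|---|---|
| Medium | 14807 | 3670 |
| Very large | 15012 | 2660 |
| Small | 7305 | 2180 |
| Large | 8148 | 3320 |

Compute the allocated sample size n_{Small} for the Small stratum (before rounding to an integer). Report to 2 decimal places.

60.33

Neyman allocation: nₕ = n·NₕSₕ / Σⱼ NⱼSⱼ.
Σ NⱼSⱼ = 14807·3670 + 15012·2660 + 7305·2180 + 8148·3320 = 1.3724987 × 10^8.
n_{Small} = 520·7305·2180 / (1.3724987 × 10^8) = 60.33.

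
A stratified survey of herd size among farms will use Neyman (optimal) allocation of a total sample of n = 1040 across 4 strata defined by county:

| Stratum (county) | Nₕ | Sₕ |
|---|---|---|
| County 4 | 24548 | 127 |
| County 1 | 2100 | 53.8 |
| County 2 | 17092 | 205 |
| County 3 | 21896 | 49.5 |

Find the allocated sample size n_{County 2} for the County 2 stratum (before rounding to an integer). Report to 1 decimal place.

466.1

Neyman allocation: nₕ = n·NₕSₕ / Σⱼ NⱼSⱼ.
Σ NⱼSⱼ = 24548·127 + 2100·53.8 + 17092·205 + 21896·49.5 = 7.818288 × 10^6.
n_{County 2} = 1040·17092·205 / (7.818288 × 10^6) = 466.1.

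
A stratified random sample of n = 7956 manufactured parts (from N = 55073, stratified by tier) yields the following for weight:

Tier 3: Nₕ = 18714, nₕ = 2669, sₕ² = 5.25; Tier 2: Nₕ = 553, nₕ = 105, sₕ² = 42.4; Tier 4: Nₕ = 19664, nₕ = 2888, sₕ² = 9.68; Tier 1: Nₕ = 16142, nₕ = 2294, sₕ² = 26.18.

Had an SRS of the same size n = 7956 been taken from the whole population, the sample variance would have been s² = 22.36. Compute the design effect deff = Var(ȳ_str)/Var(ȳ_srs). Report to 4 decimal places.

0.5961

Var(ȳ_str) = Σ Wₕ²(1−fₕ)sₕ²/nₕ with Wₕ = Nₕ/55073:
  Tier 3: (18714/55073)²·(1−2669/18714)·5.25/2669 = 1.9473302 × 10^-4
  Tier 2: (553/55073)²·(1−105/553)·42.4/105 = 3.2983917 × 10^-5
  Tier 4: (19664/55073)²·(1−2888/19664)·9.68/2888 = 3.6455326 × 10^-4
  Tier 1: (16142/55073)²·(1−2294/16142)·26.18/2294 = 8.4109133 × 10^-4
  → Var(ȳ_str) = 0.0014333615.
Var(ȳ_srs) = (1 − 7956/55073)·22.36/7956 = 0.0024044509.
deff = 0.0014333615 / 0.0024044509 = 0.5961.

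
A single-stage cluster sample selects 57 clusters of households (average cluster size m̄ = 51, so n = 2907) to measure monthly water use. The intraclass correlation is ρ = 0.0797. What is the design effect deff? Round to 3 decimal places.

4.985

deff = 1 + (51 − 1)·0.0797 = 1 + 3.985 = 4.985.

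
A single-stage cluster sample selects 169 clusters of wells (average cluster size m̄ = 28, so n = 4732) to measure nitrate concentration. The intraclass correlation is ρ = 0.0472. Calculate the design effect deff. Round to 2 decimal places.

deff = 1 + (28 − 1)·0.0472 = 1 + 1.2744 = 2.2744.

2.27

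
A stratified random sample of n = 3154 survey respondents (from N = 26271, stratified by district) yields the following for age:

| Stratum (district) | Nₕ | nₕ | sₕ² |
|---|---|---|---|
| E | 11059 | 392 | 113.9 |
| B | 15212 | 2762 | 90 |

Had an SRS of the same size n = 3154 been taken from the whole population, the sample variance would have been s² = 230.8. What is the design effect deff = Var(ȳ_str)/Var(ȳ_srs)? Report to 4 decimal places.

Var(ȳ_str) = Σ Wₕ²(1−fₕ)sₕ²/nₕ with Wₕ = Nₕ/26271:
  E: (11059/26271)²·(1−392/11059)·113.9/392 = 0.049664104
  B: (15212/26271)²·(1−2762/15212)·90/2762 = 0.0089417247
  → Var(ȳ_str) = 0.058605829.
Var(ȳ_srs) = (1 − 3154/26271)·230.8/3154 = 0.064391566.
deff = 0.058605829 / 0.064391566 = 0.9101.

0.9101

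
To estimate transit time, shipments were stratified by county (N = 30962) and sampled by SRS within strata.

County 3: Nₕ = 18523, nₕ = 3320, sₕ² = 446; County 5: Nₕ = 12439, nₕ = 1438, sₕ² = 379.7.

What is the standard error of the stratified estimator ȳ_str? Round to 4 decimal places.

0.2778

Var(ȳ_str) = Σₕ Wₕ²(1 − fₕ)sₕ²/nₕ with Wₕ = Nₕ/N, N = 30962.
County 3: Wₕ = 0.59824947; term = 0.59824947²·(1 − 0.17923662)·446/3320 = 0.039462027.
County 5: Wₕ = 0.40175053; term = 0.40175053²·(1 − 0.11560415)·379.7/1438 = 0.037691319.
Sum = 0.077153346.
SE = √(0.077153346) = 0.2778.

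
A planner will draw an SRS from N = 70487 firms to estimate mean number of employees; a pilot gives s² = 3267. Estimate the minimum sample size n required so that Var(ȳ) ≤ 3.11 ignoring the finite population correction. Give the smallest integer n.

Without fpc, n₀ = s²/D = 3267/3.11 = 1050.4823.
Rounding up, n = 1051.

1051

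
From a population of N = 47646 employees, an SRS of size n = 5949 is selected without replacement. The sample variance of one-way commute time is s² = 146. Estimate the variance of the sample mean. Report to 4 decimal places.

0.0215

Under SRS without replacement, Var(ȳ) = (1 − f)·s²/n with f = n/N = 5949/47646 = 0.12485833.
Var(ȳ) = (1 − 0.12485833)·146/5949 = 0.87514167·0.02454194 = 0.021477674.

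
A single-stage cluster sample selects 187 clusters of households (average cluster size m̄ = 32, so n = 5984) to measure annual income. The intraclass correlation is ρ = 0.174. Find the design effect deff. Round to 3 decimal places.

deff = 1 + (32 − 1)·0.174 = 1 + 5.394 = 6.394.

6.394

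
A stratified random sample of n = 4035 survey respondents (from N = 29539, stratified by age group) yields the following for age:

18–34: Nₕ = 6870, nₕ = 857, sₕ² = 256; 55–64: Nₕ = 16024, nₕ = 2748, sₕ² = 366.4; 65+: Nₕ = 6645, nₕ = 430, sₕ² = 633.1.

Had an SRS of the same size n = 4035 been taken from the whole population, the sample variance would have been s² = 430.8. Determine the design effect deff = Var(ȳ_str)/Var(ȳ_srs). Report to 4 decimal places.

Var(ȳ_str) = Σ Wₕ²(1−fₕ)sₕ²/nₕ with Wₕ = Nₕ/29539:
  18–34: (6870/29539)²·(1−857/6870)·256/857 = 0.014142152
  55–64: (16024/29539)²·(1−2748/16024)·366.4/2748 = 0.032507632
  65+: (6645/29539)²·(1−430/6645)·633.1/430 = 0.069686459
  → Var(ȳ_str) = 0.11633624.
Var(ȳ_srs) = (1 − 4035/29539)·430.8/4035 = 0.09218169.
deff = 0.11633624 / 0.09218169 = 1.2620.

1.2620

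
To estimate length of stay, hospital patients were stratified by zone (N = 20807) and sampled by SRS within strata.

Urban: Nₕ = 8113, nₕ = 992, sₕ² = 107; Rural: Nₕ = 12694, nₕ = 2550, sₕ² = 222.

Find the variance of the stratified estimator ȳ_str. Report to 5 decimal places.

Var(ȳ_str) = Σₕ Wₕ²(1 − fₕ)sₕ²/nₕ with Wₕ = Nₕ/N, N = 20807.
Urban: Wₕ = 0.38991685; term = 0.38991685²·(1 − 0.12227290)·107/992 = 0.014393806.
Rural: Wₕ = 0.61008315; term = 0.61008315²·(1 − 0.20088231)·222/2550 = 0.025894146.
Sum = 0.040287952.

0.04029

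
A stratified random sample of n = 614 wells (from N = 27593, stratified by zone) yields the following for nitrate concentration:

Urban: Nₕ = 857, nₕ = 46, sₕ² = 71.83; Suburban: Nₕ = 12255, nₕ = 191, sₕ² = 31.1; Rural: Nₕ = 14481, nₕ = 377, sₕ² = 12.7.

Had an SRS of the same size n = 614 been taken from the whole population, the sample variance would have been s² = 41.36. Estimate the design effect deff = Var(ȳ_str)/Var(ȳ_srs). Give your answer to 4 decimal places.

Var(ȳ_str) = Σ Wₕ²(1−fₕ)sₕ²/nₕ with Wₕ = Nₕ/27593:
  Urban: (857/27593)²·(1−46/857)·71.83/46 = 0.0014254496
  Suburban: (12255/27593)²·(1−191/12255)·31.1/191 = 0.031617958
  Rural: (14481/27593)²·(1−377/14481)·12.7/377 = 0.0090366067
  → Var(ȳ_str) = 0.042080014.
Var(ȳ_srs) = (1 − 614/27593)·41.36/614 = 0.065862633.
deff = 0.042080014 / 0.065862633 = 0.6389.

0.6389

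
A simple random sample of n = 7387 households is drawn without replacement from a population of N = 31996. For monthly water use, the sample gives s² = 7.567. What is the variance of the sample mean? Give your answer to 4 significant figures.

7.879 × 10^-4

Under SRS without replacement, Var(ȳ) = (1 − f)·s²/n with f = n/N = 7387/31996 = 0.23087261.
Var(ȳ) = (1 − 0.23087261)·7.567/7387 = 0.76912739·0.0010243671 = 7.8786882 × 10^-4.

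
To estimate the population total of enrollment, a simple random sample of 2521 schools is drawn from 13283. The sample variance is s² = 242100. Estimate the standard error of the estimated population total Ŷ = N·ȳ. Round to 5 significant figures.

Var(Ŷ) = N²·Var(ȳ) = N²·(1 − n/N)·s²/n.
f = 2521/13283 = 0.18979146; Var(ȳ) = 0.81020854·242100/2521 = 77.807016.
Var(Ŷ) = 13283² · 77.807016 = 1.3728121 × 10^10.
SE(Ŷ) = √(1.3728121 × 10^10) = 117170.

117170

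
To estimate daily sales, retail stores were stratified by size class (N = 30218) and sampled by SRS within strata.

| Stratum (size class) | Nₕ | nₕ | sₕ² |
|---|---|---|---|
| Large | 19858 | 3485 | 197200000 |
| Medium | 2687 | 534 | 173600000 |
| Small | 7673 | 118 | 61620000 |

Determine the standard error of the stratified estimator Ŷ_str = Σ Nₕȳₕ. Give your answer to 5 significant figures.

Var(Ŷ_str) = Σₕ Nₕ²(1 − fₕ)sₕ²/nₕ.
Large: 19858²·(1 − 3485/19858)·197200000/3485 = 1.8397885 × 10^13.
Medium: 2687²·(1 − 534/2687)·173600000/534 = 1.8807028 × 10^12.
Small: 7673²·(1 − 118/7673)·61620000/118 = 3.0271877 × 10^13.
Sum = 5.0550465 × 10^13.
SE = √(5.0550465 × 10^13) = 7.1099 × 10^6.

7.1099 × 10^6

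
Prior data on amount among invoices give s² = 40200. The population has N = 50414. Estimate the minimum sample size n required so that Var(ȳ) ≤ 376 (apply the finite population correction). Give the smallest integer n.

107

Without fpc, n₀ = s²/D = 40200/376 = 106.9149.
With fpc, (1 − n/N)·s²/n ≤ D requires n ≥ n₀/(1 + n₀/N) = 106.9149/(1 + 106.9149/50414) = 106.6886.
Rounding up, n = 107.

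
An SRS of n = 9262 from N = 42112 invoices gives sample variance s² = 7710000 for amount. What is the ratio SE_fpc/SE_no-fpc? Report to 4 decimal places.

f = n/N = 9262/42112 = 0.21993731.
SE_no-fpc = √(s²/n) = 28.851925; SE_fpc = √((1−f)s²/n) = 25.482355.
Ratio = √(1−f) = 0.88321158.

0.8832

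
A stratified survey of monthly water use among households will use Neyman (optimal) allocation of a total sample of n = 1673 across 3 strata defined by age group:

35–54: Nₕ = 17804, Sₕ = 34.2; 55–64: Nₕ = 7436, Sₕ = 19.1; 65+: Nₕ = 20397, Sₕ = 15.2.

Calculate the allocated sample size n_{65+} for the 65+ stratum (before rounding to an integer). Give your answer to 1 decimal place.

Neyman allocation: nₕ = n·NₕSₕ / Σⱼ NⱼSⱼ.
Σ NⱼSⱼ = 17804·34.2 + 7436·19.1 + 20397·15.2 = 1.0609588 × 10^6.
n_{65+} = 1673·20397·15.2 / (1.0609588 × 10^6) = 488.9.

488.9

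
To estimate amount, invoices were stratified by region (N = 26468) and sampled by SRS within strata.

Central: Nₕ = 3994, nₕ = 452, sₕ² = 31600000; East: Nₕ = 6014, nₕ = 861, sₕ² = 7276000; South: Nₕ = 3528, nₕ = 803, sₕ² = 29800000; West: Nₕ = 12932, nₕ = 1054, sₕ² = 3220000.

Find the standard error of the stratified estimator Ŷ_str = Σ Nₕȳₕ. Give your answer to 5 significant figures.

Var(Ŷ_str) = Σₕ Nₕ²(1 − fₕ)sₕ²/nₕ.
Central: 3994²·(1 − 452/3994)·31600000/452 = 9.8902044 × 10^11.
East: 6014²·(1 − 861/6014)·7276000/861 = 2.618865 × 10^11.
South: 3528²·(1 − 803/3528)·29800000/803 = 3.5677614 × 10^11.
West: 12932²·(1 − 1054/12932)·3220000/1054 = 4.6927161 × 10^11.
Sum = 2.0769547 × 10^12.
SE = √(2.0769547 × 10^12) = 1.4412 × 10^6.

1.4412 × 10^6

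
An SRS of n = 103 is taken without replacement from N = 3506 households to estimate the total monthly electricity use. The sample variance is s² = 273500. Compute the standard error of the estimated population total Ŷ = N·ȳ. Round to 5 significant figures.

177990

Var(Ŷ) = N²·Var(ȳ) = N²·(1 − n/N)·s²/n.
f = 103/3506 = 0.02937821; Var(ȳ) = 0.97062179·273500/103 = 2577.3307.
Var(Ŷ) = 3506² · 2577.3307 = 3.1680642 × 10^10.
SE(Ŷ) = √(3.1680642 × 10^10) = 177990.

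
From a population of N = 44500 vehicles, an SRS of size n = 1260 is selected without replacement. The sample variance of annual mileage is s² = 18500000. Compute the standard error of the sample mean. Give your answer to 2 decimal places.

Under SRS without replacement, Var(ȳ) = (1 − f)·s²/n with f = n/N = 1260/44500 = 0.02831461.
Var(ȳ) = (1 − 0.02831461)·18500000/1260 = 0.97168539·14682.54 = 14266.809.
SE(ȳ) = √(14266.809) = 119.44.

119.44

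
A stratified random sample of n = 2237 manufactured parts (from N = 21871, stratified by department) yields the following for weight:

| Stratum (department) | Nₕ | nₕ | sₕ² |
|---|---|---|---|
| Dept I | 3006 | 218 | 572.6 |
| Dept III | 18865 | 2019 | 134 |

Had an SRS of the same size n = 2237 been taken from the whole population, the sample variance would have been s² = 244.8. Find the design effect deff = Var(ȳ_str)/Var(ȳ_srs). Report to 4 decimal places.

0.9173

Var(ȳ_str) = Σ Wₕ²(1−fₕ)sₕ²/nₕ with Wₕ = Nₕ/21871:
  Dept I: (3006/21871)²·(1−218/3006)·572.6/218 = 0.046019226
  Dept III: (18865/21871)²·(1−2019/18865)·134/2019 = 0.044094539
  → Var(ȳ_str) = 0.090113765.
Var(ȳ_srs) = (1 − 2237/21871)·244.8/2237 = 0.098239372.
deff = 0.090113765 / 0.098239372 = 0.9173.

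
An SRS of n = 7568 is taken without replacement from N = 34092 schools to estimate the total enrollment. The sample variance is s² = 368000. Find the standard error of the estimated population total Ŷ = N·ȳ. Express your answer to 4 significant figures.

209700

Var(Ŷ) = N²·Var(ȳ) = N²·(1 − n/N)·s²/n.
f = 7568/34092 = 0.22198756; Var(ȳ) = 0.77801244·368000/7568 = 37.831472.
Var(Ŷ) = 34092² · 37.831472 = 4.3970176 × 10^10.
SE(Ŷ) = √(4.3970176 × 10^10) = 209700.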